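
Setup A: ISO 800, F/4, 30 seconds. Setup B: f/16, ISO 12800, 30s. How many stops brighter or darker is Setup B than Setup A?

Aperture: f/4 → f/5.6 → f/8 → f/11 → f/16 — 4 stops narrower (darker).
Shutter speed: unchanged.
ISO: 800 → 1600 → 3200 → 6400 → 12800 — 4 stops raised (brighter).
Net: −4 +4 = 0 stops.

same exposure (0 stops)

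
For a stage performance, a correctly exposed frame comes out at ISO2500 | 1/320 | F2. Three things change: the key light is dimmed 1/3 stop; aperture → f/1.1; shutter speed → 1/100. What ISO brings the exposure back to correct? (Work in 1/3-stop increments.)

Scene light: 1/3 stop darker.
Aperture: f/2 → f/1.8 → f/1.6 → f/1.4 → f/1.2 → f/1.1 — 1 2/3 stops larger aperture (brighter).
Shutter speed: 1/320 → 1/250 → 1/200 → 1/160 → 1/125 → 1/100 — 1 2/3 stops longer (brighter).
Net so far: 3 stops brighter. ISO: 2500 → 2000 → 1600 → 1250 → 1000 → 800 → 640 → 500 → 400 → 320.

ISO 320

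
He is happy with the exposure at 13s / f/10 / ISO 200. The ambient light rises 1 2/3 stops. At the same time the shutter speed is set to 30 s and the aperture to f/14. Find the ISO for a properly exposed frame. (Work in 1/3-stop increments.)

Scene light: 1 2/3 stops brighter.
Shutter speed: 13 → 15 → 20 → 25 → 30 — 1 1/3 stops slower (brighter).
Aperture: f/10 → f/11 → f/13 → f/14 — 1 stop smaller aperture (darker).
Net so far: 2 stops brighter. ISO: 200 → 160 → 125 → 100 → 80 → 64 → 50.

ISO 50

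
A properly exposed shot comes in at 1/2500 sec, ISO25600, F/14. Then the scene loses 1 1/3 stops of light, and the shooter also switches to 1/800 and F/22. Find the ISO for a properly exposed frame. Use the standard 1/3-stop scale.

Scene light: 1 1/3 stops darker.
Shutter speed: 1/2500 → 1/2000 → 1/1600 → 1/1250 → 1/1000 → 1/800 — 1 2/3 stops longer (brighter).
Aperture: f/14 → f/16 → f/18 → f/20 → f/22 — 1 1/3 stops stopped down (darker).
Net so far: 1 stop darker. ISO: 25600 → 32000 → 40000 → 51200.

ISO 51200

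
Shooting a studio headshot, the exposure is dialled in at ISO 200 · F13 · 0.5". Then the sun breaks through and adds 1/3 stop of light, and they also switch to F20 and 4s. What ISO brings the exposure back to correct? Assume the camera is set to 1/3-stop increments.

Scene light: 1/3 stop brighter.
Aperture: f/13 → f/14 → f/16 → f/18 → f/20 — 1 1/3 stops smaller aperture (darker).
Shutter speed: 0.5 → 0.6 → 0.8 → 1 → 1.3 → 1.6 → 2 → 2.5 → 3.2 → 4 — 3 stops slower (brighter).
Net so far: 2 stops brighter. ISO: 200 → 160 → 125 → 100 → 80 → 64 → 50.

ISO 50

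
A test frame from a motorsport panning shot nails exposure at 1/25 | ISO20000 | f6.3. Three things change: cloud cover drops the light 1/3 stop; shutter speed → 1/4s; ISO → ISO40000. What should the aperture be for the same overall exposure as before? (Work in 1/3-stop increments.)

Scene light: 1/3 stop darker.
Shutter speed: 1/25 → 1/20 → 1/15 → 1/13 → 1/10 → 1/8 → 1/6 → 1/5 → 1/4 — 2 2/3 stops longer (brighter).
ISO: 20000 → 25600 → 32000 → 40000 — 1 stop raised (brighter).
Net so far: 3 1/3 stops brighter. Aperture: f/6.3 → f/7.1 → f/8 → f/9 → f/10 → f/11 → f/13 → f/14 → f/16 → f/18 → f/20.

f/20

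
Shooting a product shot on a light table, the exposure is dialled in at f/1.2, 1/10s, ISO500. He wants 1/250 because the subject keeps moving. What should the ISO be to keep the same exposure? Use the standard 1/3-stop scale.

Shutter speed: 1/10 → 1/13 → 1/15 → 1/20 → 1/25 → 1/30 → 1/40 → 1/50 → 1/60 → 1/80 → 1/100 → 1/125 → 1/160 → 1/200 → 1/250 — 4 2/3 stops shorter (darker).
Need 4 2/3 stops brighter from the ISO: 500 → 640 → 800 → 1000 → 1250 → 1600 → 2000 → 2500 → 3200 → 4000 → 5000 → 6400 → 8000 → 10000 → 12800.

ISO 12800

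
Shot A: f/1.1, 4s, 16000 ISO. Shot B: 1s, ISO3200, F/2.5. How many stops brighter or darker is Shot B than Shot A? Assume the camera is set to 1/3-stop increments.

Aperture: f/1.1 → f/1.2 → f/1.4 → f/1.6 → f/1.8 → f/2 → f/2.2 → f/2.5 — 2 1/3 stops narrower (darker).
Shutter speed: 4 → 3.2 → 2.5 → 2 → 1.6 → 1.3 → 1 — 2 stops faster (darker).
ISO: 16000 → 12800 → 10000 → 8000 → 6400 → 5000 → 4000 → 3200 — 2 1/3 stops dropped (darker).
Net: −2 1/3 −2 −2 1/3 = −6 2/3 stops.

6 2/3 stops darker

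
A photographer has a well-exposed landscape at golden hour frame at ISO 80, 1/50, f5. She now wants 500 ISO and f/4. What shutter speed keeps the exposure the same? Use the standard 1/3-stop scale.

ISO: 80 → 100 → 125 → 160 → 200 → 250 → 320 → 400 → 500 — 2 2/3 stops raised (brighter).
Aperture: f/5 → f/4.5 → f/4 — 2/3 stop opened up (brighter).
Net change so far: 3 1/3 stops brighter. Offset with the shutter speed: 1/50 → 1/60 → 1/80 → 1/100 → 1/125 → 1/160 → 1/200 → 1/250 → 1/320 → 1/400 → 1/500.

1/500s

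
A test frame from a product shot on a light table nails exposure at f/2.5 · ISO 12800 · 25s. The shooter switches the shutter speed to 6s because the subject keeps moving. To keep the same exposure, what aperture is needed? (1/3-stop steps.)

Shutter speed: 25 → 20 → 15 → 13 → 10 → 8 → 6 — 2 stops faster (darker).
Need 2 stops brighter from the aperture: f/2.5 → f/2.2 → f/2 → f/1.8 → f/1.6 → f/1.4 → f/1.2.

f/1.2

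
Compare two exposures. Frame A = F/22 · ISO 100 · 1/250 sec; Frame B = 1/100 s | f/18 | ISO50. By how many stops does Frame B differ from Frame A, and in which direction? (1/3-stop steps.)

1 stop brighter

Aperture: f/22 → f/20 → f/18 — 2/3 stop opened up (brighter).
Shutter speed: 1/250 → 1/200 → 1/160 → 1/125 → 1/100 — 1 1/3 stops longer (brighter).
ISO: 100 → 80 → 64 → 50 — 1 stop dropped (darker).
Net: +2/3 +1 1/3 −1 = +1 stop.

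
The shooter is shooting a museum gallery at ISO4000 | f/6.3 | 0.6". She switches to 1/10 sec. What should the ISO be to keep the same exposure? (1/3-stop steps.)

Shutter speed: 0.6 → 0.5 → 0.4 → 0.3 → 1/4 → 1/5 → 1/6 → 1/8 → 1/10 — 2 2/3 stops faster (darker).
Need 2 2/3 stops brighter from the ISO: 4000 → 5000 → 6400 → 8000 → 10000 → 12800 → 16000 → 20000 → 25600.

ISO 25600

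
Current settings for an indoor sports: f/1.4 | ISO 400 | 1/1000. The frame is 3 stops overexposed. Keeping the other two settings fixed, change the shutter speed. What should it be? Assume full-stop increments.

Overexposed by 3 stops → need 3 stops darker.
Shutter speed: 1/1000 → 1/2000 → 1/4000 → 1/8000.

1/8000s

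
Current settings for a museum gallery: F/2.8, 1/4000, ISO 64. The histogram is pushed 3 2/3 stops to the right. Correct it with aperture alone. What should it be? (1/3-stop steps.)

Overexposed by 3 2/3 stops → need 3 2/3 stops darker.
Aperture: f/2.8 → f/3.2 → f/3.5 → f/4 → f/4.5 → f/5 → f/5.6 → f/6.3 → f/7.1 → f/8 → f/9 → f/10.

f/10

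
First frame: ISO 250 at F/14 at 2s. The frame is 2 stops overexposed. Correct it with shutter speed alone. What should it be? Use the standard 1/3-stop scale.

0.5 s

Overexposed by 2 stops → need 2 stops darker.
Shutter speed: 2 → 1.6 → 1.3 → 1 → 0.8 → 0.6 → 0.5.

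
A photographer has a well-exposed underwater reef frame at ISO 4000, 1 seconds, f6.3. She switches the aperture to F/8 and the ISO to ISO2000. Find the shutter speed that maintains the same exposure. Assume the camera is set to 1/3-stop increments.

Aperture: f/6.3 → f/7.1 → f/8 — 2/3 stop stopped down (darker).
ISO: 4000 → 3200 → 2500 → 2000 — 1 stop dropped (darker).
Net change so far: 1 2/3 stops darker. Offset with the shutter speed: 1 → 1.3 → 1.6 → 2 → 2.5 → 3.2.

3.2 s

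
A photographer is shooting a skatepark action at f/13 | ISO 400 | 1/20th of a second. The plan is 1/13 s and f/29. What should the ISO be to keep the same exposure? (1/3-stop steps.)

Shutter speed: 1/20 → 1/15 → 1/13 — 2/3 stop longer (brighter).
Aperture: f/13 → f/14 → f/16 → f/18 → f/20 → f/22 → f/25 → f/29 — 2 1/3 stops smaller aperture (darker).
Net change so far: 1 2/3 stops darker. Offset with the ISO: 400 → 500 → 640 → 800 → 1000 → 1250.

ISO 1250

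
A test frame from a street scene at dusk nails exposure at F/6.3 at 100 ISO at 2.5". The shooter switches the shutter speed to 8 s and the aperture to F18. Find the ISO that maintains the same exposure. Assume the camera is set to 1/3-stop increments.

ISO 250

Shutter speed: 2.5 → 3.2 → 4 → 5 → 6 → 8 — 1 2/3 stops slower (brighter).
Aperture: f/6.3 → f/7.1 → f/8 → f/9 → f/10 → f/11 → f/13 → f/14 → f/16 → f/18 — 3 stops stopped down (darker).
Net change so far: 1 1/3 stops darker. Offset with the ISO: 100 → 125 → 160 → 200 → 250.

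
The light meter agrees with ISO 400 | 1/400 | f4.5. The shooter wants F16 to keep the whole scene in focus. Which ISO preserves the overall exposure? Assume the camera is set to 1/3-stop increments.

ISO 5000

Aperture: f/4.5 → f/5 → f/5.6 → f/6.3 → f/7.1 → f/8 → f/9 → f/10 → f/11 → f/13 → f/14 → f/16 — 3 2/3 stops smaller aperture (darker).
Need 3 2/3 stops brighter from the ISO: 400 → 500 → 640 → 800 → 1000 → 1250 → 1600 → 2000 → 2500 → 3200 → 4000 → 5000.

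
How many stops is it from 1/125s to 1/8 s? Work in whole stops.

1/125 → 1/60 → 1/30 → 1/15 → 1/8 — count the steps: 4 stops.

4 stops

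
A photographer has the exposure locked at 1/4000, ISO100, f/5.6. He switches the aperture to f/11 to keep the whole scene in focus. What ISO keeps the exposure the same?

ISO 400

Aperture: f/5.6 → f/8 → f/11 — 2 stops stopped down (darker).
Need 2 stops brighter from the ISO: 100 → 200 → 400.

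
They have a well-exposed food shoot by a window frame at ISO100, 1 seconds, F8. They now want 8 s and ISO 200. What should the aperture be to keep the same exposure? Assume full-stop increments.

f/32

Shutter speed: 1 → 2 → 4 → 8 — 3 stops slower (brighter).
ISO: 100 → 200 — 1 stop raised (brighter).
Net change so far: 4 stops brighter. Offset with the aperture: f/8 → f/11 → f/16 → f/22 → f/32.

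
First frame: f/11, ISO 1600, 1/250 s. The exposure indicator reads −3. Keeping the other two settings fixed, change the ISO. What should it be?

Underexposed by 3 stops → need 3 stops brighter.
ISO: 1600 → 3200 → 6400 → 12800.

ISO 12800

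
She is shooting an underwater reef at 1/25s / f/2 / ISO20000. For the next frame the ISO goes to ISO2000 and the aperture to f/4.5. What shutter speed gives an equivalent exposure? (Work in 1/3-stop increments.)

ISO: 20000 → 16000 → 12800 → 10000 → 8000 → 6400 → 5000 → 4000 → 3200 → 2500 → 2000 — 3 1/3 stops dropped (darker).
Aperture: f/2 → f/2.2 → f/2.5 → f/2.8 → f/3.2 → f/3.5 → f/4 → f/4.5 — 2 1/3 stops stopped down (darker).
Net change so far: 5 2/3 stops darker. Offset with the shutter speed: 1/25 → 1/20 → 1/15 → 1/13 → 1/10 → 1/8 → 1/6 → 1/5 → 1/4 → 0.3 → 0.4 → 0.5 → 0.6 → 0.8 → 1 → 1.3 → 1.6 → 2.

2 s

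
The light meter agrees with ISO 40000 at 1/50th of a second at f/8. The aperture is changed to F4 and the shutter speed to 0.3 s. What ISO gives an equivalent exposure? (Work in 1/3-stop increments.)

Aperture: f/8 → f/7.1 → f/6.3 → f/5.6 → f/5 → f/4.5 → f/4 — 2 stops wider (brighter).
Shutter speed: 1/50 → 1/40 → 1/30 → 1/25 → 1/20 → 1/15 → 1/13 → 1/10 → 1/8 → 1/6 → 1/5 → 1/4 → 0.3 — 4 stops longer (brighter).
Net change so far: 6 stops brighter. Offset with the ISO: 40000 → 32000 → 25600 → 20000 → 16000 → 12800 → 10000 → 8000 → 6400 → 5000 → 4000 → 3200 → 2500 → 2000 → 1600 → 1250 → 1000 → 800 → 640.

ISO 640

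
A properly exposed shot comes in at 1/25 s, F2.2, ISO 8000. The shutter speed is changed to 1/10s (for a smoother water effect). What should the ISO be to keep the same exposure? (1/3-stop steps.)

Shutter speed: 1/25 → 1/20 → 1/15 → 1/13 → 1/10 — 1 1/3 stops longer (brighter).
Need 1 1/3 stops darker from the ISO: 8000 → 6400 → 5000 → 4000 → 3200.

ISO 3200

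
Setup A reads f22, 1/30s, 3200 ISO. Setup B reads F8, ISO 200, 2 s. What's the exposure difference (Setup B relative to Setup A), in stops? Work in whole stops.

5 stops brighter

Aperture: f/22 → f/16 → f/11 → f/8 — 3 stops larger aperture (brighter).
Shutter speed: 1/30 → 1/15 → 1/8 → 1/4 → 1/2 → 1 → 2 — 6 stops slower (brighter).
ISO: 3200 → 1600 → 800 → 400 → 200 — 4 stops lower (darker).
Net: +3 +6 −4 = +5 stops.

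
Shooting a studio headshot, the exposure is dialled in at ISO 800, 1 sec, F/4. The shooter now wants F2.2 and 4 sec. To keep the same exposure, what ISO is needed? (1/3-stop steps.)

Aperture: f/4 → f/3.5 → f/3.2 → f/2.8 → f/2.5 → f/2.2 — 1 2/3 stops larger aperture (brighter).
Shutter speed: 1 → 1.3 → 1.6 → 2 → 2.5 → 3.2 → 4 — 2 stops slower (brighter).
Net change so far: 3 2/3 stops brighter. Offset with the ISO: 800 → 640 → 500 → 400 → 320 → 250 → 200 → 160 → 125 → 100 → 80 → 64.

ISO 64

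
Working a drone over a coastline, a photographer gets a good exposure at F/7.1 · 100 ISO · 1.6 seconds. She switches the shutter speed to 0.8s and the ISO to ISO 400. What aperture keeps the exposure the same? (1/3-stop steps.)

f/10

Shutter speed: 1.6 → 1.3 → 1 → 0.8 — 1 stop shorter (darker).
ISO: 100 → 125 → 160 → 200 → 250 → 320 → 400 — 2 stops higher (brighter).
Net change so far: 1 stop brighter. Offset with the aperture: f/7.1 → f/8 → f/9 → f/10.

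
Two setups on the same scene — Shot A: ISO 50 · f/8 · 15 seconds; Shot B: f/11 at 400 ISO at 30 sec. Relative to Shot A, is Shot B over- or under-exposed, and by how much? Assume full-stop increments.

Aperture: f/8 → f/11 — 1 stop stopped down (darker).
Shutter speed: 15 → 30 — 1 stop longer (brighter).
ISO: 50 → 100 → 200 → 400 — 3 stops raised (brighter).
Net: −1 +1 +3 = +3 stops.

3 stops brighter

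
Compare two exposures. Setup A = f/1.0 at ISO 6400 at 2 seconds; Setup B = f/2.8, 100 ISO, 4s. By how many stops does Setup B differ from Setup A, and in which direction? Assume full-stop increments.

Aperture: f/1.0 → f/1.4 → f/2 → f/2.8 — 3 stops narrower (darker).
Shutter speed: 2 → 4 — 1 stop slower (brighter).
ISO: 6400 → 3200 → 1600 → 800 → 400 → 200 → 100 — 6 stops lower (darker).
Net: −3 +1 −6 = −8 stops.

8 stops darker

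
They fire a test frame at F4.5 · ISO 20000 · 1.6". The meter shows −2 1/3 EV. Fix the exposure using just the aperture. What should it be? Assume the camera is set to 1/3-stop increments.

f/2

Underexposed by 2 1/3 stops → need 2 1/3 stops brighter.
Aperture: f/4.5 → f/4 → f/3.5 → f/3.2 → f/2.8 → f/2.5 → f/2.2 → f/2.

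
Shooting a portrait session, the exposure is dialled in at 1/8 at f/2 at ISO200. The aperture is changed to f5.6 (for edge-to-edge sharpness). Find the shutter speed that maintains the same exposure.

1 s

Aperture: f/2 → f/2.8 → f/4 → f/5.6 — 3 stops narrower (darker).
Need 3 stops brighter from the shutter speed: 1/8 → 1/4 → 1/2 → 1.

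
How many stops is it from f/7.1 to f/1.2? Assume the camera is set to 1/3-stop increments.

f/7.1 → f/6.3 → f/5.6 → f/5 → f/4.5 → f/4 → f/3.5 → f/3.2 → f/2.8 → f/2.5 → f/2.2 → f/2 → f/1.8 → f/1.6 → f/1.4 → f/1.2 — count the steps: 15 third-stops = 5 stops.

5 stops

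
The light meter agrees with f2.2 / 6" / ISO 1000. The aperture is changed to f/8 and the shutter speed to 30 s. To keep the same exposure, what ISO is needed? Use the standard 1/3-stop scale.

ISO 2500

Aperture: f/2.2 → f/2.5 → f/2.8 → f/3.2 → f/3.5 → f/4 → f/4.5 → f/5 → f/5.6 → f/6.3 → f/7.1 → f/8 — 3 2/3 stops smaller aperture (darker).
Shutter speed: 6 → 8 → 10 → 13 → 15 → 20 → 25 → 30 — 2 1/3 stops slower (brighter).
Net change so far: 1 1/3 stops darker. Offset with the ISO: 1000 → 1250 → 1600 → 2000 → 2500.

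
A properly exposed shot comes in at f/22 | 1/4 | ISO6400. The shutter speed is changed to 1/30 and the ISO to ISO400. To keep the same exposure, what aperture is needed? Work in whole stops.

Shutter speed: 1/4 → 1/8 → 1/15 → 1/30 — 3 stops shorter (darker).
ISO: 6400 → 3200 → 1600 → 800 → 400 — 4 stops lower (darker).
Net change so far: 7 stops darker. Offset with the aperture: f/22 → f/16 → f/11 → f/8 → f/5.6 → f/4 → f/2.8 → f/2.

f/2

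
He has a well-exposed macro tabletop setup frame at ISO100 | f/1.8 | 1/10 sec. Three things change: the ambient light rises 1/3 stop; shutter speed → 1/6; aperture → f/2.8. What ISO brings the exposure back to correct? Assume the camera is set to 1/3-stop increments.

ISO 125

Scene light: 1/3 stop brighter.
Shutter speed: 1/10 → 1/8 → 1/6 — 2/3 stop slower (brighter).
Aperture: f/1.8 → f/2 → f/2.2 → f/2.5 → f/2.8 — 1 1/3 stops narrower (darker).
Net so far: 1/3 stop darker. ISO: 100 → 125.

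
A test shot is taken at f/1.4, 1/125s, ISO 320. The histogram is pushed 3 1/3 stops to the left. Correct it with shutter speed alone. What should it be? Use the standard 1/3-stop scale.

Underexposed by 3 1/3 stops → need 3 1/3 stops brighter.
Shutter speed: 1/125 → 1/100 → 1/80 → 1/60 → 1/50 → 1/40 → 1/30 → 1/25 → 1/20 → 1/15 → 1/13.

1/13s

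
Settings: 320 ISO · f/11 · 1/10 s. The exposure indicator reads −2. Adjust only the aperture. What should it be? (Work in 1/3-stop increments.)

f/5.6

Underexposed by 2 stops → need 2 stops brighter.
Aperture: f/11 → f/10 → f/9 → f/8 → f/7.1 → f/6.3 → f/5.6.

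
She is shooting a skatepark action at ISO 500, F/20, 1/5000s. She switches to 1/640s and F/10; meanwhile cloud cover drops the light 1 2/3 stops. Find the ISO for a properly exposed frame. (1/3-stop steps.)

Scene light: 1 2/3 stops darker.
Shutter speed: 1/5000 → 1/4000 → 1/3200 → 1/2500 → 1/2000 → 1/1600 → 1/1250 → 1/1000 → 1/800 → 1/640 — 3 stops longer (brighter).
Aperture: f/20 → f/18 → f/16 → f/14 → f/13 → f/11 → f/10 — 2 stops larger aperture (brighter).
Net so far: 3 1/3 stops brighter. ISO: 500 → 400 → 320 → 250 → 200 → 160 → 125 → 100 → 80 → 64 → 50.

ISO 50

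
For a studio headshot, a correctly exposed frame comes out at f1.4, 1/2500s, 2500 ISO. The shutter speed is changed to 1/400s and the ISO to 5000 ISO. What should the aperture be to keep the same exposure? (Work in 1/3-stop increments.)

Shutter speed: 1/2500 → 1/2000 → 1/1600 → 1/1250 → 1/1000 → 1/800 → 1/640 → 1/500 → 1/400 — 2 2/3 stops slower (brighter).
ISO: 2500 → 3200 → 4000 → 5000 — 1 stop higher (brighter).
Net change so far: 3 2/3 stops brighter. Offset with the aperture: f/1.4 → f/1.6 → f/1.8 → f/2 → f/2.2 → f/2.5 → f/2.8 → f/3.2 → f/3.5 → f/4 → f/4.5 → f/5.

f/5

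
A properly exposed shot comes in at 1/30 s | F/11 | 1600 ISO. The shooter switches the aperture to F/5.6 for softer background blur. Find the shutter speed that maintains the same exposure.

Aperture: f/11 → f/8 → f/5.6 — 2 stops wider (brighter).
Need 2 stops darker from the shutter speed: 1/30 → 1/60 → 1/125.

1/125s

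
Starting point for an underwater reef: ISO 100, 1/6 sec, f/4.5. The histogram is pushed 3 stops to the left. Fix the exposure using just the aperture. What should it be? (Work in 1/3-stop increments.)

Underexposed by 3 stops → need 3 stops brighter.
Aperture: f/4.5 → f/4 → f/3.5 → f/3.2 → f/2.8 → f/2.5 → f/2.2 → f/2 → f/1.8 → f/1.6.

f/1.6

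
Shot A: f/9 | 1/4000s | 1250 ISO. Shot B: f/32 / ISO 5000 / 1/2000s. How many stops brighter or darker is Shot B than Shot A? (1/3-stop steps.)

Aperture: f/9 → f/10 → f/11 → f/13 → f/14 → f/16 → f/18 → f/20 → f/22 → f/25 → f/29 → f/32 — 3 2/3 stops stopped down (darker).
Shutter speed: 1/4000 → 1/3200 → 1/2500 → 1/2000 — 1 stop longer (brighter).
ISO: 1250 → 1600 → 2000 → 2500 → 3200 → 4000 → 5000 — 2 stops raised (brighter).
Net: −3 2/3 +1 +2 = −2/3 stops.

2/3 stop darker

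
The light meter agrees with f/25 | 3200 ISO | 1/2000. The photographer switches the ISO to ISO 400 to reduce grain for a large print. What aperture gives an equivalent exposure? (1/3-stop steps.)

f/9

ISO: 3200 → 2500 → 2000 → 1600 → 1250 → 1000 → 800 → 640 → 500 → 400 — 3 stops lower (darker).
Need 3 stops brighter from the aperture: f/25 → f/22 → f/20 → f/18 → f/16 → f/14 → f/13 → f/11 → f/10 → f/9.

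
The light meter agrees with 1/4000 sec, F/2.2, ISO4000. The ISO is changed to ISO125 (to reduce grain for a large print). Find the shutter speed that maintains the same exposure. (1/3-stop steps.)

ISO: 4000 → 3200 → 2500 → 2000 → 1600 → 1250 → 1000 → 800 → 640 → 500 → 400 → 320 → 250 → 200 → 160 → 125 — 5 stops dropped (darker).
Need 5 stops brighter from the shutter speed: 1/4000 → 1/3200 → 1/2500 → 1/2000 → 1/1600 → 1/1250 → 1/1000 → 1/800 → 1/640 → 1/500 → 1/400 → 1/320 → 1/250 → 1/200 → 1/160 → 1/125.

1/125s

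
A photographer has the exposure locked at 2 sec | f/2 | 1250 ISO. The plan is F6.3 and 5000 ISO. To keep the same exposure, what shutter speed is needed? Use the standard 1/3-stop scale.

5 s

Aperture: f/2 → f/2.2 → f/2.5 → f/2.8 → f/3.2 → f/3.5 → f/4 → f/4.5 → f/5 → f/5.6 → f/6.3 — 3 1/3 stops stopped down (darker).
ISO: 1250 → 1600 → 2000 → 2500 → 3200 → 4000 → 5000 — 2 stops raised (brighter).
Net change so far: 1 1/3 stops darker. Offset with the shutter speed: 2 → 2.5 → 3.2 → 4 → 5.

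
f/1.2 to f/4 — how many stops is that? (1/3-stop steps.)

3 1/3 stops

f/1.2 → f/1.4 → f/1.6 → f/1.8 → f/2 → f/2.2 → f/2.5 → f/2.8 → f/3.2 → f/3.5 → f/4 — count the steps: 10 third-stops = 3 1/3 stops.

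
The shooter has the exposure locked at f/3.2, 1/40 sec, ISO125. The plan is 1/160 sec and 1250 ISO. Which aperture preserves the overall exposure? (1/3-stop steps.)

Shutter speed: 1/40 → 1/50 → 1/60 → 1/80 → 1/100 → 1/125 → 1/160 — 2 stops shorter (darker).
ISO: 125 → 160 → 200 → 250 → 320 → 400 → 500 → 640 → 800 → 1000 → 1250 — 3 1/3 stops raised (brighter).
Net change so far: 1 1/3 stops brighter. Offset with the aperture: f/3.2 → f/3.5 → f/4 → f/4.5 → f/5.

f/5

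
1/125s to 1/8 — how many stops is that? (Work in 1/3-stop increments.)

1/125 → 1/100 → 1/80 → 1/60 → 1/50 → 1/40 → 1/30 → 1/25 → 1/20 → 1/15 → 1/13 → 1/10 → 1/8 — count the steps: 12 third-stops = 4 stops.

4 stops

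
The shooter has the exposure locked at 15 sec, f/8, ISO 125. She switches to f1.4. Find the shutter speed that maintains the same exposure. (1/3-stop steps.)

0.5 s

Aperture: f/8 → f/7.1 → f/6.3 → f/5.6 → f/5 → f/4.5 → f/4 → f/3.5 → f/3.2 → f/2.8 → f/2.5 → f/2.2 → f/2 → f/1.8 → f/1.6 → f/1.4 — 5 stops larger aperture (brighter).
Need 5 stops darker from the shutter speed: 15 → 13 → 10 → 8 → 6 → 5 → 4 → 3.2 → 2.5 → 2 → 1.6 → 1.3 → 1 → 0.8 → 0.6 → 0.5.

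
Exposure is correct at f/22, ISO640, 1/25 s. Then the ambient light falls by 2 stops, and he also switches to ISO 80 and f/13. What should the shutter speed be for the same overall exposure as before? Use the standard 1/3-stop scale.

Scene light: 2 stops darker.
ISO: 640 → 500 → 400 → 320 → 250 → 200 → 160 → 125 → 100 → 80 — 3 stops dropped (darker).
Aperture: f/22 → f/20 → f/18 → f/16 → f/14 → f/13 — 1 2/3 stops wider (brighter).
Net so far: 3 1/3 stops darker. Shutter speed: 1/25 → 1/20 → 1/15 → 1/13 → 1/10 → 1/8 → 1/6 → 1/5 → 1/4 → 0.3 → 0.4.

0.4 s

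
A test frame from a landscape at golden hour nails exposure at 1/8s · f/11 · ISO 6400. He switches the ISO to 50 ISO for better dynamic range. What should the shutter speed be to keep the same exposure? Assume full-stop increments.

ISO: 6400 → 3200 → 1600 → 800 → 400 → 200 → 100 → 50 — 7 stops lower (darker).
Need 7 stops brighter from the shutter speed: 1/8 → 1/4 → 1/2 → 1 → 2 → 4 → 8 → 15.

15 s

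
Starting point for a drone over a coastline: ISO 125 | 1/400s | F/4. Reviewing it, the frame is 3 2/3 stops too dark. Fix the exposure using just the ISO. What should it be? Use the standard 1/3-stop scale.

Underexposed by 3 2/3 stops → need 3 2/3 stops brighter.
ISO: 125 → 160 → 200 → 250 → 320 → 400 → 500 → 640 → 800 → 1000 → 1250 → 1600.

ISO 1600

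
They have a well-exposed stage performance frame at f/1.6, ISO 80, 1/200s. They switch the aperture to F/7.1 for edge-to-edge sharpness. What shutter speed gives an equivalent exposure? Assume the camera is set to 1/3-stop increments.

Aperture: f/1.6 → f/1.8 → f/2 → f/2.2 → f/2.5 → f/2.8 → f/3.2 → f/3.5 → f/4 → f/4.5 → f/5 → f/5.6 → f/6.3 → f/7.1 — 4 1/3 stops stopped down (darker).
Need 4 1/3 stops brighter from the shutter speed: 1/200 → 1/160 → 1/125 → 1/100 → 1/80 → 1/60 → 1/50 → 1/40 → 1/30 → 1/25 → 1/20 → 1/15 → 1/13 → 1/10.

1/10s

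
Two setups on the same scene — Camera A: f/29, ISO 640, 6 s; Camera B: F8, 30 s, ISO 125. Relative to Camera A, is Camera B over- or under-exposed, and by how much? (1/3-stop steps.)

Aperture: f/29 → f/25 → f/22 → f/20 → f/18 → f/16 → f/14 → f/13 → f/11 → f/10 → f/9 → f/8 — 3 2/3 stops larger aperture (brighter).
Shutter speed: 6 → 8 → 10 → 13 → 15 → 20 → 25 → 30 — 2 1/3 stops slower (brighter).
ISO: 640 → 500 → 400 → 320 → 250 → 200 → 160 → 125 — 2 1/3 stops lower (darker).
Net: +3 2/3 +2 1/3 −2 1/3 = +3 2/3 stops.

3 2/3 stops brighter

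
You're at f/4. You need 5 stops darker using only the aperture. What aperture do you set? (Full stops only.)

f/22

Aperture: f/4 → f/5.6 → f/8 → f/11 → f/16 → f/22 — 5 stops smaller aperture (darker).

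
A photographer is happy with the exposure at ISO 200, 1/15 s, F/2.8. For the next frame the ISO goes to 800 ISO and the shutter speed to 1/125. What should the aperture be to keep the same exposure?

f/2

ISO: 200 → 400 → 800 — 2 stops raised (brighter).
Shutter speed: 1/15 → 1/30 → 1/60 → 1/125 — 3 stops faster (darker).
Net change so far: 1 stop darker. Offset with the aperture: f/2.8 → f/2.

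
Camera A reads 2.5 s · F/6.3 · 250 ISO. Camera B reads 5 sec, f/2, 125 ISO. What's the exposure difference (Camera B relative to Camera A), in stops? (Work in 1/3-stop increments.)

Aperture: f/6.3 → f/5.6 → f/5 → f/4.5 → f/4 → f/3.5 → f/3.2 → f/2.8 → f/2.5 → f/2.2 → f/2 — 3 1/3 stops opened up (brighter).
Shutter speed: 2.5 → 3.2 → 4 → 5 — 1 stop longer (brighter).
ISO: 250 → 200 → 160 → 125 — 1 stop dropped (darker).
Net: +3 1/3 +1 −1 = +3 1/3 stops.

3 1/3 stops brighter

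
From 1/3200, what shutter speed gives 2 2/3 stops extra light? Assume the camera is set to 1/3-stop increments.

1/500s

Shutter speed: 1/3200 → 1/2500 → 1/2000 → 1/1600 → 1/1250 → 1/1000 → 1/800 → 1/640 → 1/500 — 2 2/3 stops slower (brighter).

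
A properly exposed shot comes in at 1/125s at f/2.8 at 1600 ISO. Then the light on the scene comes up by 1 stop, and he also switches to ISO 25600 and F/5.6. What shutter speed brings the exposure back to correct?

1/1000s

Scene light: 1 stop brighter.
ISO: 1600 → 3200 → 6400 → 12800 → 25600 — 4 stops higher (brighter).
Aperture: f/2.8 → f/4 → f/5.6 — 2 stops stopped down (darker).
Net so far: 3 stops brighter. Shutter speed: 1/125 → 1/250 → 1/500 → 1/1000.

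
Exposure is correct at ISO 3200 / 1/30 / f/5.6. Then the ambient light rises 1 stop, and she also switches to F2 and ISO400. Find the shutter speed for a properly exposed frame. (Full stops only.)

1/60s

Scene light: 1 stop brighter.
Aperture: f/5.6 → f/4 → f/2.8 → f/2 — 3 stops wider (brighter).
ISO: 3200 → 1600 → 800 → 400 — 3 stops dropped (darker).
Net so far: 1 stop brighter. Shutter speed: 1/30 → 1/60.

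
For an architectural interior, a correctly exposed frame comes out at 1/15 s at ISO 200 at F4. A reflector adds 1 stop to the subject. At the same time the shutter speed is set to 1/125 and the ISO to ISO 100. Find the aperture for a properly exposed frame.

f/1.4

Scene light: 1 stop brighter.
Shutter speed: 1/15 → 1/30 → 1/60 → 1/125 — 3 stops shorter (darker).
ISO: 200 → 100 — 1 stop dropped (darker).
Net so far: 3 stops darker. Aperture: f/4 → f/2.8 → f/2 → f/1.4.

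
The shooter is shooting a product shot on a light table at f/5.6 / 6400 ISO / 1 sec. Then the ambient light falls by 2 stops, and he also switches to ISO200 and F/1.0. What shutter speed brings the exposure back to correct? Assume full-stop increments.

4 s

Scene light: 2 stops darker.
ISO: 6400 → 3200 → 1600 → 800 → 400 → 200 — 5 stops dropped (darker).
Aperture: f/5.6 → f/4 → f/2.8 → f/2 → f/1.4 → f/1.0 — 5 stops wider (brighter).
Net so far: 2 stops darker. Shutter speed: 1 → 2 → 4.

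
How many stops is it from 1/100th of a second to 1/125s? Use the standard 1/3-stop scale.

1/3 stop

1/100 → 1/125 — count the steps: 1 third-stops = 1/3 stop.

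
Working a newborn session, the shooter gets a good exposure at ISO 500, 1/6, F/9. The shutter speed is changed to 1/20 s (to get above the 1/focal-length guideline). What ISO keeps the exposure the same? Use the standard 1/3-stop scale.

ISO 1600

Shutter speed: 1/6 → 1/8 → 1/10 → 1/13 → 1/15 → 1/20 — 1 2/3 stops faster (darker).
Need 1 2/3 stops brighter from the ISO: 500 → 640 → 800 → 1000 → 1250 → 1600.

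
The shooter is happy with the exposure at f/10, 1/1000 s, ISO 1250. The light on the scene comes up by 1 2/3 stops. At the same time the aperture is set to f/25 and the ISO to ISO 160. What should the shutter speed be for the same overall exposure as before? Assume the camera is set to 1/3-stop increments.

Scene light: 1 2/3 stops brighter.
Aperture: f/10 → f/11 → f/13 → f/14 → f/16 → f/18 → f/20 → f/22 → f/25 — 2 2/3 stops smaller aperture (darker).
ISO: 1250 → 1000 → 800 → 640 → 500 → 400 → 320 → 250 → 200 → 160 — 3 stops dropped (darker).
Net so far: 4 stops darker. Shutter speed: 1/1000 → 1/800 → 1/640 → 1/500 → 1/400 → 1/320 → 1/250 → 1/200 → 1/160 → 1/125 → 1/100 → 1/80 → 1/60.

1/60s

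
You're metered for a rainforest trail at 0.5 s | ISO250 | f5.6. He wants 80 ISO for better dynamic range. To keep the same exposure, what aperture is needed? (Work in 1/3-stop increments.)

f/3.2

ISO: 250 → 200 → 160 → 125 → 100 → 80 — 1 2/3 stops dropped (darker).
Need 1 2/3 stops brighter from the aperture: f/5.6 → f/5 → f/4.5 → f/4 → f/3.5 → f/3.2.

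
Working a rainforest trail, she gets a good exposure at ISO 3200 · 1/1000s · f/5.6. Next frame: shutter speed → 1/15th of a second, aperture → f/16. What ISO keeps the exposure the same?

Shutter speed: 1/1000 → 1/500 → 1/250 → 1/125 → 1/60 → 1/30 → 1/15 — 6 stops longer (brighter).
Aperture: f/5.6 → f/8 → f/11 → f/16 — 3 stops narrower (darker).
Net change so far: 3 stops brighter. Offset with the ISO: 3200 → 1600 → 800 → 400.

ISO 400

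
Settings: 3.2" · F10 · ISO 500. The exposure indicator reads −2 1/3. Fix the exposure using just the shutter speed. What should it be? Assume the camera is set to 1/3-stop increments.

Underexposed by 2 1/3 stops → need 2 1/3 stops brighter.
Shutter speed: 3.2 → 4 → 5 → 6 → 8 → 10 → 13 → 15.

15 s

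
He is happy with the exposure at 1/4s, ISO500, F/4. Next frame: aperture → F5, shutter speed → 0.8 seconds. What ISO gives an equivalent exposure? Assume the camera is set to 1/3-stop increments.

Aperture: f/4 → f/4.5 → f/5 — 2/3 stop narrower (darker).
Shutter speed: 1/4 → 0.3 → 0.4 → 0.5 → 0.6 → 0.8 — 1 2/3 stops slower (brighter).
Net change so far: 1 stop brighter. Offset with the ISO: 500 → 400 → 320 → 250.

ISO 250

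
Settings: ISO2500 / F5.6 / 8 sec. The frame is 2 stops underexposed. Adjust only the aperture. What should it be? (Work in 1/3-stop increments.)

f/2.8

Underexposed by 2 stops → need 2 stops brighter.
Aperture: f/5.6 → f/5 → f/4.5 → f/4 → f/3.5 → f/3.2 → f/2.8.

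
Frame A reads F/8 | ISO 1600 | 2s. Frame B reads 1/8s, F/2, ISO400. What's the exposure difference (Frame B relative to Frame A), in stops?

2 stops darker

Aperture: f/8 → f/5.6 → f/4 → f/2.8 → f/2 — 4 stops wider (brighter).
Shutter speed: 2 → 1 → 1/2 → 1/4 → 1/8 — 4 stops shorter (darker).
ISO: 1600 → 800 → 400 — 2 stops dropped (darker).
Net: +4 −4 −2 = −2 stops.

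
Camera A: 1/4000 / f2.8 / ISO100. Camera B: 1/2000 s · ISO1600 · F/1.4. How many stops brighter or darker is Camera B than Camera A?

7 stops brighter

Aperture: f/2.8 → f/2 → f/1.4 — 2 stops wider (brighter).
Shutter speed: 1/4000 → 1/2000 — 1 stop slower (brighter).
ISO: 100 → 200 → 400 → 800 → 1600 — 4 stops higher (brighter).
Net: +2 +1 +4 = +7 stops.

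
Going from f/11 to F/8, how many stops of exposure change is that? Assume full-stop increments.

1 stop

f/11 → f/8 — count the steps: 1 stop.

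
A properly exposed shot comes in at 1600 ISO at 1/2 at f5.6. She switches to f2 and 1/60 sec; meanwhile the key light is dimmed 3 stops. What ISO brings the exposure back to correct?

ISO 51200

Scene light: 3 stops darker.
Aperture: f/5.6 → f/4 → f/2.8 → f/2 — 3 stops larger aperture (brighter).
Shutter speed: 1/2 → 1/4 → 1/8 → 1/15 → 1/30 → 1/60 — 5 stops faster (darker).
Net so far: 5 stops darker. ISO: 1600 → 3200 → 6400 → 12800 → 25600 → 51200.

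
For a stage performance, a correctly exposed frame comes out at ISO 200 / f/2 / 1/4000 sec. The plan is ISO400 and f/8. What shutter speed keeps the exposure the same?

ISO: 200 → 400 — 1 stop higher (brighter).
Aperture: f/2 → f/2.8 → f/4 → f/5.6 → f/8 — 4 stops stopped down (darker).
Net change so far: 3 stops darker. Offset with the shutter speed: 1/4000 → 1/2000 → 1/1000 → 1/500.

1/500s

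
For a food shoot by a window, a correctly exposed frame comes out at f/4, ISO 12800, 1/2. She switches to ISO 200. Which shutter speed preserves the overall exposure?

ISO: 12800 → 6400 → 3200 → 1600 → 800 → 400 → 200 — 6 stops lower (darker).
Need 6 stops brighter from the shutter speed: 1/2 → 1 → 2 → 4 → 8 → 15 → 30.

30 s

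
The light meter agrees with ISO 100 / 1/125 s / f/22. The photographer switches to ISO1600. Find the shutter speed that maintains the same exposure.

1/2000s

ISO: 100 → 200 → 400 → 800 → 1600 — 4 stops raised (brighter).
Need 4 stops darker from the shutter speed: 1/125 → 1/250 → 1/500 → 1/1000 → 1/2000.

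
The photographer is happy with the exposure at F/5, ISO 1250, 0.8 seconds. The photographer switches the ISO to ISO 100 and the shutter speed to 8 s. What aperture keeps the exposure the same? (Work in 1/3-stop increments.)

ISO: 1250 → 1000 → 800 → 640 → 500 → 400 → 320 → 250 → 200 → 160 → 125 → 100 — 3 2/3 stops lower (darker).
Shutter speed: 0.8 → 1 → 1.3 → 1.6 → 2 → 2.5 → 3.2 → 4 → 5 → 6 → 8 — 3 1/3 stops longer (brighter).
Net change so far: 1/3 stop darker. Offset with the aperture: f/5 → f/4.5.

f/4.5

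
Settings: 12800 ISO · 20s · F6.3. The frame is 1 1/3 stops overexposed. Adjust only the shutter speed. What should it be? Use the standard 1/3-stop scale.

8 s

Overexposed by 1 1/3 stops → need 1 1/3 stops darker.
Shutter speed: 20 → 15 → 13 → 10 → 8.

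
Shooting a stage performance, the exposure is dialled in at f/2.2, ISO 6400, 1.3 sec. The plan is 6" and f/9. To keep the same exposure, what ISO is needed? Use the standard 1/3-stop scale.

Shutter speed: 1.3 → 1.6 → 2 → 2.5 → 3.2 → 4 → 5 → 6 — 2 1/3 stops longer (brighter).
Aperture: f/2.2 → f/2.5 → f/2.8 → f/3.2 → f/3.5 → f/4 → f/4.5 → f/5 → f/5.6 → f/6.3 → f/7.1 → f/8 → f/9 — 4 stops smaller aperture (darker).
Net change so far: 1 2/3 stops darker. Offset with the ISO: 6400 → 8000 → 10000 → 12800 → 16000 → 20000.

ISO 20000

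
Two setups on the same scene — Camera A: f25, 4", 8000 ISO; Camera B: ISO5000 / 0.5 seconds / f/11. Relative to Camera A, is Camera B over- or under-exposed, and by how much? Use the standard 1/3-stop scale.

1 1/3 stops darker

Aperture: f/25 → f/22 → f/20 → f/18 → f/16 → f/14 → f/13 → f/11 — 2 1/3 stops opened up (brighter).
Shutter speed: 4 → 3.2 → 2.5 → 2 → 1.6 → 1.3 → 1 → 0.8 → 0.6 → 0.5 — 3 stops faster (darker).
ISO: 8000 → 6400 → 5000 — 2/3 stop dropped (darker).
Net: +2 1/3 −3 −2/3 = −1 1/3 stops.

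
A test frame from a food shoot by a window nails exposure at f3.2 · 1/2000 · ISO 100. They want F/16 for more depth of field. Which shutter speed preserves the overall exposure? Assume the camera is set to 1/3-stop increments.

1/80s

Aperture: f/3.2 → f/3.5 → f/4 → f/4.5 → f/5 → f/5.6 → f/6.3 → f/7.1 → f/8 → f/9 → f/10 → f/11 → f/13 → f/14 → f/16 — 4 2/3 stops narrower (darker).
Need 4 2/3 stops brighter from the shutter speed: 1/2000 → 1/1600 → 1/1250 → 1/1000 → 1/800 → 1/640 → 1/500 → 1/400 → 1/320 → 1/250 → 1/200 → 1/160 → 1/125 → 1/100 → 1/80.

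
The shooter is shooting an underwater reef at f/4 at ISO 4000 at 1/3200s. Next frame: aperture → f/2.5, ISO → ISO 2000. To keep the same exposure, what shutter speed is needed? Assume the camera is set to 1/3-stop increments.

Aperture: f/4 → f/3.5 → f/3.2 → f/2.8 → f/2.5 — 1 1/3 stops larger aperture (brighter).
ISO: 4000 → 3200 → 2500 → 2000 — 1 stop lower (darker).
Net change so far: 1/3 stop brighter. Offset with the shutter speed: 1/3200 → 1/4000.

1/4000s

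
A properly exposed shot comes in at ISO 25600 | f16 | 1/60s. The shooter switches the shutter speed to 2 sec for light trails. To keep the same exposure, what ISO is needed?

Shutter speed: 1/60 → 1/30 → 1/15 → 1/8 → 1/4 → 1/2 → 1 → 2 — 7 stops slower (brighter).
Need 7 stops darker from the ISO: 25600 → 12800 → 6400 → 3200 → 1600 → 800 → 400 → 200.

ISO 200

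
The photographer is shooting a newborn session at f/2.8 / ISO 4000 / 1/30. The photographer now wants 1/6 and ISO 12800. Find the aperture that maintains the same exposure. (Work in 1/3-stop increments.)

f/11

Shutter speed: 1/30 → 1/25 → 1/20 → 1/15 → 1/13 → 1/10 → 1/8 → 1/6 — 2 1/3 stops longer (brighter).
ISO: 4000 → 5000 → 6400 → 8000 → 10000 → 12800 — 1 2/3 stops higher (brighter).
Net change so far: 4 stops brighter. Offset with the aperture: f/2.8 → f/3.2 → f/3.5 → f/4 → f/4.5 → f/5 → f/5.6 → f/6.3 → f/7.1 → f/8 → f/9 → f/10 → f/11.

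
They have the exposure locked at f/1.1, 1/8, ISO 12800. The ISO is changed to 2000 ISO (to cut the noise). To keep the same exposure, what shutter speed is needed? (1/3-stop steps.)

0.8 s

ISO: 12800 → 10000 → 8000 → 6400 → 5000 → 4000 → 3200 → 2500 → 2000 — 2 2/3 stops lower (darker).
Need 2 2/3 stops brighter from the shutter speed: 1/8 → 1/6 → 1/5 → 1/4 → 0.3 → 0.4 → 0.5 → 0.6 → 0.8.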